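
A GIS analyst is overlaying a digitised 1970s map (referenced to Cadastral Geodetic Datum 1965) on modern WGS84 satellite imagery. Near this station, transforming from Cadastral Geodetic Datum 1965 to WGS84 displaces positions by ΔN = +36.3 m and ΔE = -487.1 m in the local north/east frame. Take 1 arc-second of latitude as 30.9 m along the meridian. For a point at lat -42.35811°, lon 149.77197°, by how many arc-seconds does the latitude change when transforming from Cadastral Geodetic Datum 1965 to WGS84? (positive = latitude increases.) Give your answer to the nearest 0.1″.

Δφ = 1.2″

1″ of latitude = 30.90 m, so Δφ = 36.3 / 30.90 = 1.175″.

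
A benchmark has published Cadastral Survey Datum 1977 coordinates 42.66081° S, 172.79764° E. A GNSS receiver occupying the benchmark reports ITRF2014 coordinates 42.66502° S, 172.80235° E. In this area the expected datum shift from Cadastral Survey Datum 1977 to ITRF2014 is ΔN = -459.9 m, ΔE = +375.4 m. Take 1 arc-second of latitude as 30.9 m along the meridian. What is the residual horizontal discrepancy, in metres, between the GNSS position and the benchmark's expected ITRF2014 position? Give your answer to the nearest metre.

13 m

Observed coordinate differences: Δφ = -0.00421°, Δλ = +0.00471°.
Converting to metres (1° lat = 111240 m, cos φ = 0.735378): observed ΔN = -468.3 m, observed ΔE = 385.3 m.
Subtracting the expected shift leaves a residual of -468.3 − (-459.9) = -8.4 m north and 385.3 − (375.4) = 9.9 m east.
Residual distance = √((-8.4)² + 9.9²) = 13.0 m.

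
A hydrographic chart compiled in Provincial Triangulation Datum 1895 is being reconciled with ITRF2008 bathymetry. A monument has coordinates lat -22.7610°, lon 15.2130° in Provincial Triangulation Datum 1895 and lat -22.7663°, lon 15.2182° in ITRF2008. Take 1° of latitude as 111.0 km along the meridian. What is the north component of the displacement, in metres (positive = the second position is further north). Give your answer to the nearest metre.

Δφ = -22.7663° − -22.7610° = -0.0053°; Δλ = 15.2182° − 15.2130° = +0.0052°.
ΔN = Δφ × 111000 = -588.3 m; ΔE = Δλ × 111000 × cos(-22.7610°) = +0.0052 × 111000 × 0.922127 = 532.3 m.

ΔN = -588 m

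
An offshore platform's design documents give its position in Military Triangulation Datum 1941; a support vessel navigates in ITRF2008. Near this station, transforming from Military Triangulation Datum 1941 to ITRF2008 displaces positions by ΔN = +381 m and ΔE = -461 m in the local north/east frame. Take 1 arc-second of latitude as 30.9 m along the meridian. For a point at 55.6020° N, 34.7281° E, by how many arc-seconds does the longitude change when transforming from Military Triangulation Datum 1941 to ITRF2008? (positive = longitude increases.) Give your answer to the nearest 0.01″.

Δλ = -26.41″

At latitude 55.6020°, cos φ = 0.564938.
1″ of longitude at this latitude = 30.90 × cos φ = 17.4566 m, so Δλ = -461.0 / 17.4566 = -26.408″.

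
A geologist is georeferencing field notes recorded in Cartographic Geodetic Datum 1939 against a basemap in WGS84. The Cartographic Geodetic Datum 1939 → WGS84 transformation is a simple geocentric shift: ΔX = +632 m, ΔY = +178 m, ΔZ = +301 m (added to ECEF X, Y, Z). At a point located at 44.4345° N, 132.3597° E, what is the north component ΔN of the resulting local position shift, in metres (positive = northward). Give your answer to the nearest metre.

ΔN = 421 m

The local north axis is (−sin φ cos λ, −sin φ sin λ, cos φ), giving ΔN = 298.121 − 92.083 + 214.929 = 420.97 m.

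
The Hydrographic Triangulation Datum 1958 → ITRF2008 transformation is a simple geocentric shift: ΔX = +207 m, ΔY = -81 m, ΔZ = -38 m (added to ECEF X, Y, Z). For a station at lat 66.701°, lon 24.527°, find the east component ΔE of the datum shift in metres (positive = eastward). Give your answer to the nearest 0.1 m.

At φ = 66.701°, λ = 24.527°: sin φ = 0.918453, cos φ = 0.395529, sin λ = 0.415122, cos λ = 0.909766.
ΔE = −sin λ·ΔX + cos λ·ΔY = −(0.415122)·(207) + (0.909766)·(-81) = -159.62 m.

ΔE = -159.6 m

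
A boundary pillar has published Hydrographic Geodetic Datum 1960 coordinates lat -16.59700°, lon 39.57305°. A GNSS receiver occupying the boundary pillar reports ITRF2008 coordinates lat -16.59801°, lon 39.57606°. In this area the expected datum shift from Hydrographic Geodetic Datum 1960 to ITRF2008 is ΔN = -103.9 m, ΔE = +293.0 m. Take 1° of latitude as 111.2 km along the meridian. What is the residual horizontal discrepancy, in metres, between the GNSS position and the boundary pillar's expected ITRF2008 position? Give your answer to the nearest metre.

Observed coordinate differences: Δφ = -0.00101°, Δλ = +0.00301°.
Converting to metres (1° lat = 111200 m, cos φ = 0.958338): observed ΔN = -112.3 m, observed ΔE = 320.8 m.
Subtracting the expected shift leaves a residual of -112.3 − (-103.9) = -8.4 m north and 320.8 − (293.0) = 27.8 m east.
Residual distance = √((-8.4)² + 27.8²) = 29.0 m.

29 m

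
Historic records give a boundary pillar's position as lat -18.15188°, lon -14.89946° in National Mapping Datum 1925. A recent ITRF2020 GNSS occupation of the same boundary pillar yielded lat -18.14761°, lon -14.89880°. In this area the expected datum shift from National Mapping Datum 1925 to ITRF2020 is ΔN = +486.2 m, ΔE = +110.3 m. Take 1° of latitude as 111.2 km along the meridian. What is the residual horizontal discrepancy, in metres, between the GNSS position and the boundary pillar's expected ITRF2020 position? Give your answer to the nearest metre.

42 m

Observed coordinate differences: Δφ = +0.00427°, Δλ = +0.00066°.
Converting to metres (1° lat = 111200 m, cos φ = 0.950234): observed ΔN = 474.8 m, observed ΔE = 69.7 m.
Subtracting the expected shift leaves a residual of 474.8 − (486.2) = -11.4 m north and 69.7 − (110.3) = -40.6 m east.
Residual distance = √((-11.4)² + (-40.6)²) = 42.1 m.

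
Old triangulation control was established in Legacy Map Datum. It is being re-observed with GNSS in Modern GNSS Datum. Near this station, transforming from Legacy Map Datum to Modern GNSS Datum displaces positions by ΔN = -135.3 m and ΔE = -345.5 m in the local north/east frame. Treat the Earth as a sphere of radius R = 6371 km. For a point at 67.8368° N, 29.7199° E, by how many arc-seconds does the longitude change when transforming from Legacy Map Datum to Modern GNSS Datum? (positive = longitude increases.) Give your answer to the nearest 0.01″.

At latitude 67.8368°, cos φ = 0.377246.
One radian of longitude at latitude φ spans R cos φ, so Δλ = ΔE / (R cos φ) = -345.5 / (6371000 × 0.377246) = -1.4375e-04 rad = -29.651″.

Δλ = -29.65″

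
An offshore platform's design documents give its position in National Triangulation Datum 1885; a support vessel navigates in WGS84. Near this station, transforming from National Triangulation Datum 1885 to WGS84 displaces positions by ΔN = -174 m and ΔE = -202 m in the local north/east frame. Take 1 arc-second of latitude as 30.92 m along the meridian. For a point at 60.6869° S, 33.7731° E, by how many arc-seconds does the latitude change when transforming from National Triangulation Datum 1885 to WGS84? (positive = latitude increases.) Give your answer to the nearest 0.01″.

Δφ = -5.63″

1″ of latitude = 30.92 m, so Δφ = -174.0 / 30.92 = -5.627″.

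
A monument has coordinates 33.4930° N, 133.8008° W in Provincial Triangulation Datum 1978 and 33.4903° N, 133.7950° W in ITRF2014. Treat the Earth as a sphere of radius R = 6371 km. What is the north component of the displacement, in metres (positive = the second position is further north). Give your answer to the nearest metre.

ΔN = -300 m

Δφ = 33.4903° − 33.4930° = -0.0027°; Δλ = -133.7950° − -133.8008° = +0.0058°.
1° along a meridian = πR/180 = 111195 m.
ΔN = Δφ × 111195 = -300.2 m; ΔE = Δλ × 111195 × cos(33.4930°) = +0.0058 × 111195 × 0.833953 = 537.8 m.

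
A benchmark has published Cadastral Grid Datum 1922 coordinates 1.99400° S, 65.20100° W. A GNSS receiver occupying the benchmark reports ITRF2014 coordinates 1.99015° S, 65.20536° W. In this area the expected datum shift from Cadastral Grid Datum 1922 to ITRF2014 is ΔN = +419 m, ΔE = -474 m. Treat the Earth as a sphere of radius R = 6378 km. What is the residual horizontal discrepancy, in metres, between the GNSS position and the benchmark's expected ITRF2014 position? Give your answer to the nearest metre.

15 m

Observed coordinate differences: Δφ = +0.00385°, Δλ = -0.00436°.
Converting to metres (1° lat = 111317 m, cos φ = 0.999394): observed ΔN = 428.6 m, observed ΔE = -485.0 m.
Subtracting the expected shift leaves a residual of 428.6 − (419) = 9.6 m north and -485.0 − (-474) = -11.0 m east.
Residual distance = √(9.6² + (-11.0)²) = 14.6 m.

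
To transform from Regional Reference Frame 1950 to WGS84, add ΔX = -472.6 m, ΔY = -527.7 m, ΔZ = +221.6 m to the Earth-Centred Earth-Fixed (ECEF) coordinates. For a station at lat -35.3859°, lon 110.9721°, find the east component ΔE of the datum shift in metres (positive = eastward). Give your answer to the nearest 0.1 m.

ΔE = 630.2 m

The local east axis at (φ, λ) is (−sin λ, cos λ, 0), so ΔE = −sin(110.9721°)·(-472.6) + cos(110.9721°)·(-527.7) = 630.16 m.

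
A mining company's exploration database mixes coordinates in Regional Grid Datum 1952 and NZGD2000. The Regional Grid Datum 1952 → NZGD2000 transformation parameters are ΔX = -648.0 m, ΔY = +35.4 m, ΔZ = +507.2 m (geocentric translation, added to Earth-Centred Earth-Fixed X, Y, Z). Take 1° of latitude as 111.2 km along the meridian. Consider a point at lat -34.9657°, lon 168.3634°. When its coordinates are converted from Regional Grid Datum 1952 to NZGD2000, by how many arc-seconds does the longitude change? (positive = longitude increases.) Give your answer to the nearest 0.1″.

sin φ = -0.573086, cos φ = 0.819495, sin λ = 0.201704, cos λ = -0.979447.
East component: ΔE = −sin λ·ΔX + cos λ·ΔY = −(0.201704)(-648.0) + (-0.979447)(35.4) = 96.03 m.
1° of latitude spans 111200 m; at latitude φ, 1° of longitude spans that × cos φ = 91127.9 m, so Δλ = 96.03 / 91127.9 × 3600 = 3.794″.

Δλ = 3.8″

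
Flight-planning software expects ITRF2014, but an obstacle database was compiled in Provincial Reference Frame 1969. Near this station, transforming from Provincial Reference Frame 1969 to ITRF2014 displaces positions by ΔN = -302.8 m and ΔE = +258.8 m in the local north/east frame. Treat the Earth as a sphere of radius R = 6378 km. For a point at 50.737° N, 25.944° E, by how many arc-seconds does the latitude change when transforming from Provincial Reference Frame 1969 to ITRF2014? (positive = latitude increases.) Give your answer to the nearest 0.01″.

Δφ = -9.79″

On a sphere of radius R, 1 rad of latitude = R, so Δφ = ΔN / R = -302.8 / 6378000 = -4.7476e-05 rad = -9.793″.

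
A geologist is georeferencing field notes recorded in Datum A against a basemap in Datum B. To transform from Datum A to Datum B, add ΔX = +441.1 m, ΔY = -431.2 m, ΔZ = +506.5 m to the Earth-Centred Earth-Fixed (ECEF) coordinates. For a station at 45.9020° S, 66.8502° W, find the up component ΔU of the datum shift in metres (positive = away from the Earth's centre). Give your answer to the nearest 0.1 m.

The local up (radial) axis is (cos φ cos λ, cos φ sin λ, sin φ), giving ΔU = 120.676 + 275.905 − 363.743 = 32.84 m.

ΔU = 32.8 m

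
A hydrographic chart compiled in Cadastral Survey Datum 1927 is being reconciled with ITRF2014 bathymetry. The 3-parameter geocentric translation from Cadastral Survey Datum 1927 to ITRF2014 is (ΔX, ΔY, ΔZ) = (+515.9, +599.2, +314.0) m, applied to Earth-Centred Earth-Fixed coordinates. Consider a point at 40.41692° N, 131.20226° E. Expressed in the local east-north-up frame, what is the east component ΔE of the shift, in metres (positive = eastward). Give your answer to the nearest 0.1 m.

ΔE = -782.9 m

At φ = 40.41692°, λ = 131.20226°: sin φ = 0.648345, cos φ = 0.761347, sin λ = 0.752389, cos λ = -0.658719.
ΔE = −sin λ·ΔX + cos λ·ΔY = −(0.752389)·(515.9) + (-0.658719)·(599.2) = -782.86 m.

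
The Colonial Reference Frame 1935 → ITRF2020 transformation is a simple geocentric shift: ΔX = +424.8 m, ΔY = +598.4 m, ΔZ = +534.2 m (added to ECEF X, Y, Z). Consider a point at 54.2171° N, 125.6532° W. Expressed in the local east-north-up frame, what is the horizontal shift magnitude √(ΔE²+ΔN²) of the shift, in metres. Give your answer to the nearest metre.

The local east axis at (φ, λ) is (−sin λ, cos λ, 0), so ΔE = −sin(-125.6532°)·424.8 + cos(-125.6532°)·598.4 = -3.62 m.
The local north axis is (−sin φ cos λ, −sin φ sin λ, cos φ), giving ΔN = 200.868 + 394.453 + 312.355 = 907.68 m.
Horizontal magnitude = √(ΔE² + ΔN²) = √((-3.62)² + 907.68²) = 907.68 m.

908 m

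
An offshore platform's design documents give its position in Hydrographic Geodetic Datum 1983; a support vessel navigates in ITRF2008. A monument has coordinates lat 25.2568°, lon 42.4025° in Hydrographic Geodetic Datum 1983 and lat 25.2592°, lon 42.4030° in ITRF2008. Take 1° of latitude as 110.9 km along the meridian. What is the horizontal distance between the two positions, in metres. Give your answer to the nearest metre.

271 m

Δφ = 25.2592° − 25.2568° = +0.0024°; Δλ = 42.4030° − 42.4025° = +0.0005°.
ΔN = Δφ × 110900 = 266.2 m; ΔE = Δλ × 110900 × cos(25.2568°) = +0.0005 × 110900 × 0.904405 = 50.1 m.
Distance = √(ΔE² + ΔN²) = √(50.1² + 266.2²) = 270.8 m.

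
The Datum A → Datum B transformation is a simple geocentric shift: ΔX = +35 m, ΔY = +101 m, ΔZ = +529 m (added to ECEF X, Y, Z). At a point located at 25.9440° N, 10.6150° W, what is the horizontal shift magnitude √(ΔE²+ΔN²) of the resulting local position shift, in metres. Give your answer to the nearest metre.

481 m

At φ = 25.9440°, λ = -10.6150°: sin φ = 0.437492, cos φ = 0.899222, sin λ = -0.184209, cos λ = 0.982887.
ΔE = −sin λ·ΔX + cos λ·ΔY = −(-0.184209)·(35) + (0.982887)·(101) = 105.72 m.
ΔN = −sin φ cos λ·ΔX − sin φ sin λ·ΔY + cos φ·ΔZ = −(0.437492)(0.982887)(35) − (0.437492)(-0.184209)(101) + (0.899222)(529) = 468.78 m.
Horizontal magnitude = √(ΔE² + ΔN²) = √(105.72² + 468.78²) = 480.55 m.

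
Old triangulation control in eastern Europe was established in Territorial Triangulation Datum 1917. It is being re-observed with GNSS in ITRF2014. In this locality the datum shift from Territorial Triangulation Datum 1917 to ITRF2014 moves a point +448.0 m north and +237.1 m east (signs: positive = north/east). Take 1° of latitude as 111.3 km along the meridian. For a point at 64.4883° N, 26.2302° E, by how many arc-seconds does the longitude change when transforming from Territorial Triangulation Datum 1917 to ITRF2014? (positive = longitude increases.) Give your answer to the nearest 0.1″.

At latitude 64.4883°, cos φ = 0.430695.
1° of longitude at this latitude = 111.3 × cos φ = 47.94 km, so Δλ = 237.1 / 47936.4 = 0.0049461° = 17.806″.

Δλ = 17.8″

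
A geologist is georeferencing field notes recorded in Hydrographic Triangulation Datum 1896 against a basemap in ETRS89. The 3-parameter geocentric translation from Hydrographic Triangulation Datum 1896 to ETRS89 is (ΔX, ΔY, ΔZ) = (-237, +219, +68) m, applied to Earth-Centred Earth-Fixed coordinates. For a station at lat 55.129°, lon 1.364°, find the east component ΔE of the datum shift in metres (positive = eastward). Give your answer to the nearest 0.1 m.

ΔE = 224.6 m

At φ = 55.129°, λ = 1.364°: sin φ = 0.820441, cos φ = 0.571731, sin λ = 0.023804, cos λ = 0.999717.
ΔE = −sin λ·ΔX + cos λ·ΔY = −(0.023804)·(-237) + (0.999717)·(219) = 224.58 m.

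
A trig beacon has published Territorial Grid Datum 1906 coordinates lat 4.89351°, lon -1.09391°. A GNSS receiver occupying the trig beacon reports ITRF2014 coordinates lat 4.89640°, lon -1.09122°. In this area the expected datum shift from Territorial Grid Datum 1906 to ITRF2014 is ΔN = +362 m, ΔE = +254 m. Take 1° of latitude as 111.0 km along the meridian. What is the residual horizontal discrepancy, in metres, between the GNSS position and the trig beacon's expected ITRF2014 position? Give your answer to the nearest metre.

Observed coordinate differences: Δφ = +0.00289°, Δλ = +0.00269°.
Converting to metres (1° lat = 111000 m, cos φ = 0.996355): observed ΔN = 320.8 m, observed ΔE = 297.5 m.
Subtracting the expected shift leaves a residual of 320.8 − (362) = -41.2 m north and 297.5 − (254) = 43.5 m east.
Residual distance = √((-41.2)² + 43.5²) = 59.9 m.

60 m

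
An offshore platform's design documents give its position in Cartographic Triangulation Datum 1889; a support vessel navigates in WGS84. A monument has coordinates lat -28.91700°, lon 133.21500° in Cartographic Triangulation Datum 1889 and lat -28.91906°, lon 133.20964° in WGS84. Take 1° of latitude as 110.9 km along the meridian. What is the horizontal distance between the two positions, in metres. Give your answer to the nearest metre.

Δφ = -28.91906° − -28.91700° = -0.00206°; Δλ = 133.20964° − 133.21500° = -0.00536°.
ΔN = Δφ × 110900 = -228.5 m; ΔE = Δλ × 110900 × cos(-28.91700°) = -0.00536 × 110900 × 0.875321 = -520.3 m.
Distance = √(ΔE² + ΔN²) = √((-520.3)² + (-228.5)²) = 568.3 m.

568 m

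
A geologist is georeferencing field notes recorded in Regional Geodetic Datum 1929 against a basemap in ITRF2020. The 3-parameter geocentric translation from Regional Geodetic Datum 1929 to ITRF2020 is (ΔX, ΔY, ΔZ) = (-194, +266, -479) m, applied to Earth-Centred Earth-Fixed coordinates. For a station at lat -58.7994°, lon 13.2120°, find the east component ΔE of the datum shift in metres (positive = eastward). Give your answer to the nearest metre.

ΔE = 303 m

The local east axis at (φ, λ) is (−sin λ, cos λ, 0), so ΔE = −sin(13.2120°)·(-194) + cos(13.2120°)·266 = 303.30 m.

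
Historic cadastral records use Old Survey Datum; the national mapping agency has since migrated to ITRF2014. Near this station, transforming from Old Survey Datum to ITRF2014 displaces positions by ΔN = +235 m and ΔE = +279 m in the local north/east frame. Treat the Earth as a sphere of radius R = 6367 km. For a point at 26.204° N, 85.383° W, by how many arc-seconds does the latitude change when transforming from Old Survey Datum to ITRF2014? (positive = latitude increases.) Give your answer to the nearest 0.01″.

Δφ = 7.61″

On a sphere of radius R, 1 rad of latitude = R, so Δφ = ΔN / R = 235.0 / 6367000 = 3.6909e-05 rad = 7.613″.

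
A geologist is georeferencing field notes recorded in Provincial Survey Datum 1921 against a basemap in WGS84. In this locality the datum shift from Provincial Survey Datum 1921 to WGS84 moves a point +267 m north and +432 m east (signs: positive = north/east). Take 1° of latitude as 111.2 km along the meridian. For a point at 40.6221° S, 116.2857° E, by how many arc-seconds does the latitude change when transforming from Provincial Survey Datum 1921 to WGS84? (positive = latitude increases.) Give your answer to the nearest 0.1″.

1° of latitude = 111.2 km, so Δφ = 267.0 / 111200 = 0.0024011° = 8.644″.

Δφ = 8.6″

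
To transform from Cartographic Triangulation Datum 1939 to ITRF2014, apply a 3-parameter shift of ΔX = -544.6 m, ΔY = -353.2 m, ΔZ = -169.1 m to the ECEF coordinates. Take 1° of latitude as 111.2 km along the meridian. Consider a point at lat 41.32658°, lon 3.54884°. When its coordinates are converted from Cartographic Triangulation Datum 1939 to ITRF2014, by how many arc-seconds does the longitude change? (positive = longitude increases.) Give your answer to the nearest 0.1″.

Δλ = -13.7″

sin φ = 0.660350, cos φ = 0.750958, sin λ = 0.061899, cos λ = 0.998082.
East component: ΔE = −sin λ·ΔX + cos λ·ΔY = −(0.061899)(-544.6) + (0.998082)(-353.2) = -318.81 m.
1° of latitude spans 111200 m; at latitude φ, 1° of longitude spans that × cos φ = 83506.5 m, so Δλ = -318.81 / 83506.5 × 3600 = -13.744″.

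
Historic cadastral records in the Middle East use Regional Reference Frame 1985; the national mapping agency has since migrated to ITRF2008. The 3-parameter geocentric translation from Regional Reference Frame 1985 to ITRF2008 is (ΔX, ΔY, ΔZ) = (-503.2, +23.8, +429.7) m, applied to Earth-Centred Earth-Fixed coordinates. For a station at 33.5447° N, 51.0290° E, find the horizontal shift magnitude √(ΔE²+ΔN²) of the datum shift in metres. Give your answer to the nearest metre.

662 m

The local east axis at (φ, λ) is (−sin λ, cos λ, 0), so ΔE = −sin(51.0290°)·(-503.2) + cos(51.0290°)·23.8 = 406.19 m.
The local north axis is (−sin φ cos λ, −sin φ sin λ, cos φ), giving ΔN = 174.881 − 10.225 + 358.136 = 522.79 m.
Horizontal magnitude = √(ΔE² + ΔN²) = √(406.19² + 522.79²) = 662.04 m.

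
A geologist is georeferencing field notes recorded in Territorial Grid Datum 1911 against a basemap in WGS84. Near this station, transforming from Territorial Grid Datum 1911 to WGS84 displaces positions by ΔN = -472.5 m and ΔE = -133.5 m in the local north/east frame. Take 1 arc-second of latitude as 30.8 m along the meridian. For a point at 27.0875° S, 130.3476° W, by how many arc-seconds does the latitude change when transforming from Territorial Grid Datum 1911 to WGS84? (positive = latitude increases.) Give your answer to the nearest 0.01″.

1″ of latitude = 30.80 m, so Δφ = -472.5 / 30.80 = -15.341″.

Δφ = -15.34″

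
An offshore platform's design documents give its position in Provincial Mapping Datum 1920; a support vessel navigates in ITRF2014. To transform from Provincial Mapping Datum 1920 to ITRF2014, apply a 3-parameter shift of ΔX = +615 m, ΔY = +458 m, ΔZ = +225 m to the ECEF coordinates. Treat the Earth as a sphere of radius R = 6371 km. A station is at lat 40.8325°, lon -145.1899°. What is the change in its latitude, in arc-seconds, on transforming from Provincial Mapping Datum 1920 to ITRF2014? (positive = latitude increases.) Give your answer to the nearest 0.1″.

sin φ = 0.653850, cos φ = 0.756624, sin λ = -0.570858, cos λ = -0.821049.
North component: ΔN = −sin φ cos λ·ΔX − sin φ sin λ·ΔY + cos φ·ΔZ = −(0.653850)(-0.821049)(615) − (0.653850)(-0.570858)(458) + (0.756624)(225) = 671.35 m.
1° of latitude spans πR/180 = 111195 m, so Δφ = 671.35 / 111195 × 3600 = 21.735″.

Δφ = 21.7″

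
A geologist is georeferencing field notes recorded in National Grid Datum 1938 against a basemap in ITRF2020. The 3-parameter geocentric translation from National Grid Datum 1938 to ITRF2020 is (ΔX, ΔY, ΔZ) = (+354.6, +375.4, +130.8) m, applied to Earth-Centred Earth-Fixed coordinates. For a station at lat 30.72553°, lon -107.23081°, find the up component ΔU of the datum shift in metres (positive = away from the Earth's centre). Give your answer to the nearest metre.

The local up (radial) axis is (cos φ cos λ, cos φ sin λ, sin φ), giving ΔU = -90.295 − 308.220 + 66.829 = -331.69 m.

ΔU = -332 m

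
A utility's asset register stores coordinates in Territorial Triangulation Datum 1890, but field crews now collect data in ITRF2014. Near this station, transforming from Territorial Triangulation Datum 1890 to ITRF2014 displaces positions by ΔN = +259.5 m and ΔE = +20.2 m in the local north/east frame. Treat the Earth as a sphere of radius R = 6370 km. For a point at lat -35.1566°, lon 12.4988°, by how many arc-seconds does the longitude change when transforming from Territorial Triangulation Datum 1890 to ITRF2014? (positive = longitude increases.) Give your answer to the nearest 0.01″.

At latitude -35.1566°, cos φ = 0.817581.
One radian of longitude at latitude φ spans R cos φ, so Δλ = ΔE / (R cos φ) = 20.2 / (6370000 × 0.817581) = 3.8787e-06 rad = 0.800″.

Δλ = 0.80″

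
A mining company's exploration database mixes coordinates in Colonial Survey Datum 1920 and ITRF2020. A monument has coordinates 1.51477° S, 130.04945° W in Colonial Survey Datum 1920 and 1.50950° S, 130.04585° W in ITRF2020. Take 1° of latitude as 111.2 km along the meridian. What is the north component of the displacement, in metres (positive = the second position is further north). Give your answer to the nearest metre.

Δφ = -1.50950° − -1.51477° = +0.00527°; Δλ = -130.04585° − -130.04945° = +0.00360°.
ΔN = Δφ × 111200 = 586.0 m; ΔE = Δλ × 111200 × cos(-1.51477°) = +0.00360 × 111200 × 0.999651 = 400.2 m.

ΔN = 586 m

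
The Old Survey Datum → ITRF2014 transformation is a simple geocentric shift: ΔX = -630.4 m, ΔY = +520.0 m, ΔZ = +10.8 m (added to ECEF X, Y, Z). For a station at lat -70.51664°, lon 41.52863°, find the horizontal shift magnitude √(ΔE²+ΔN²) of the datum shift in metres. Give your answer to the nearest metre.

816 m

At φ = -70.51664°, λ = 41.52863°: sin φ = -0.942738, cos φ = 0.333533, sin λ = 0.662994, cos λ = 0.748625.
ΔE = −sin λ·ΔX + cos λ·ΔY = −(0.662994)·(-630.4) + (0.748625)·(520.0) = 807.24 m.
ΔN = −sin φ cos λ·ΔX − sin φ sin λ·ΔY + cos φ·ΔZ = −(-0.942738)(0.748625)(-630.4) − (-0.942738)(0.662994)(520.0) + (0.333533)(10.8) = -116.29 m.
Horizontal magnitude = √(ΔE² + ΔN²) = √(807.24² + (-116.29)²) = 815.57 m.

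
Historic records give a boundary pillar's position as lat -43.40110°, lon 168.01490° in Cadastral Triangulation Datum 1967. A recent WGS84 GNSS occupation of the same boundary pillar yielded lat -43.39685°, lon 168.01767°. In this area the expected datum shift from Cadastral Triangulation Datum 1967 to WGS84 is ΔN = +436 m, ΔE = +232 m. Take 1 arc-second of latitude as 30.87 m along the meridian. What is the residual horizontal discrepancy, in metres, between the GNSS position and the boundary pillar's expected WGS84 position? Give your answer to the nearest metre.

Observed coordinate differences: Δφ = +0.00425°, Δλ = +0.00277°.
Converting to metres (1° lat = 111132 m, cos φ = 0.726561): observed ΔN = 472.3 m, observed ΔE = 223.7 m.
Subtracting the expected shift leaves a residual of 472.3 − (436) = 36.3 m north and 223.7 − (232) = -8.3 m east.
Residual distance = √(36.3² + (-8.3)²) = 37.3 m.

37 m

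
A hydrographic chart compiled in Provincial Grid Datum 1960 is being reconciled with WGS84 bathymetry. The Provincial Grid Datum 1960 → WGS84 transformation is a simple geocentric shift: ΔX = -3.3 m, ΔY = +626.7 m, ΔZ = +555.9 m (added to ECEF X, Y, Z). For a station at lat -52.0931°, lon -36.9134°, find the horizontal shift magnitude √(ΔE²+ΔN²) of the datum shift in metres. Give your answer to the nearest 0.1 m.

500.9 m

The local east axis at (φ, λ) is (−sin λ, cos λ, 0), so ΔE = −sin(-36.9134°)·(-3.3) + cos(-36.9134°)·626.7 = 499.09 m.
The local north axis is (−sin φ cos λ, −sin φ sin λ, cos φ), giving ΔN = -2.082 − 296.984 + 341.534 = 42.47 m.
Horizontal magnitude = √(ΔE² + ΔN²) = √(499.09² + 42.47²) = 500.90 m.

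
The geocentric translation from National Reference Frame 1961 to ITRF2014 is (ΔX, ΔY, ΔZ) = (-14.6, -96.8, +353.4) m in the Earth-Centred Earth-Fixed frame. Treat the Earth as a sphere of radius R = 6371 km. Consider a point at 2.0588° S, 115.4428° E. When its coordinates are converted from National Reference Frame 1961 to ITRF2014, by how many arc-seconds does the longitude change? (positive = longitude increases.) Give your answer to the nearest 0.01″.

sin φ = -0.035925, cos φ = 0.999354, sin λ = 0.903015, cos λ = -0.429610.
East component: ΔE = −sin λ·ΔX + cos λ·ΔY = −(0.903015)(-14.6) + (-0.429610)(-96.8) = 54.77 m.
1° of latitude spans πR/180 = 111195 m; at latitude φ, 1° of longitude spans that × cos φ = 111123.1 m, so Δλ = 54.77 / 111123.1 × 3600 = 1.774″.

Δλ = 1.77″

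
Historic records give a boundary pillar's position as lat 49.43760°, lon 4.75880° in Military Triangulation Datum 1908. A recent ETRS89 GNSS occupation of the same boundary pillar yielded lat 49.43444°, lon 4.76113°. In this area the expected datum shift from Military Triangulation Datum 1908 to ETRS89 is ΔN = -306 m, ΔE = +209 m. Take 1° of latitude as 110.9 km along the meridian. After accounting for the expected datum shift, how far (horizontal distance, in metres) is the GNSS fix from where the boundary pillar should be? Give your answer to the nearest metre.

60 m

Observed coordinate differences: Δφ = -0.00316°, Δλ = +0.00233°.
Converting to metres (1° lat = 110900 m, cos φ = 0.650276): observed ΔN = -350.4 m, observed ΔE = 168.0 m.
Subtracting the expected shift leaves a residual of -350.4 − (-306) = -44.4 m north and 168.0 − (209) = -41.0 m east.
Residual distance = √((-44.4)² + (-41.0)²) = 60.4 m.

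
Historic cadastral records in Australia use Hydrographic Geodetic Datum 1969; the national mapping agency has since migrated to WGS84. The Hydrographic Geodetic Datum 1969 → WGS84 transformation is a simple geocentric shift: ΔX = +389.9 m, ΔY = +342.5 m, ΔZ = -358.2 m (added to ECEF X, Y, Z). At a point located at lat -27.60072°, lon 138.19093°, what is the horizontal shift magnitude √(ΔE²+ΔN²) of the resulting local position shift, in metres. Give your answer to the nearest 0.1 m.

The local east axis at (φ, λ) is (−sin λ, cos λ, 0), so ΔE = −sin(138.19093°)·389.9 + cos(138.19093°)·342.5 = -515.22 m.
The local north axis is (−sin φ cos λ, −sin φ sin λ, cos φ), giving ΔN = -134.646 + 105.786 − 317.436 = -346.30 m.
Horizontal magnitude = √(ΔE² + ΔN²) = √((-515.22)² + (-346.30)²) = 620.78 m.

620.8 m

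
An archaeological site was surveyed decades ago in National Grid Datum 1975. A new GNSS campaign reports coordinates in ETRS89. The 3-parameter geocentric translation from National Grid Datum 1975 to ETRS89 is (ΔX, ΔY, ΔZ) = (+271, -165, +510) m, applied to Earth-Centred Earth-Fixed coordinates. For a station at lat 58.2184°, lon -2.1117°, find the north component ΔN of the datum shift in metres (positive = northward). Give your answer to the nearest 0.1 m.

At φ = 58.2184°, λ = -2.1117°: sin φ = 0.850062, cos φ = 0.526683, sin λ = -0.036848, cos λ = 0.999321.
ΔN = −sin φ cos λ·ΔX − sin φ sin λ·ΔY + cos φ·ΔZ = −(0.850062)(0.999321)(271) − (0.850062)(-0.036848)(-165) + (0.526683)(510) = 33.23 m.

ΔN = 33.2 m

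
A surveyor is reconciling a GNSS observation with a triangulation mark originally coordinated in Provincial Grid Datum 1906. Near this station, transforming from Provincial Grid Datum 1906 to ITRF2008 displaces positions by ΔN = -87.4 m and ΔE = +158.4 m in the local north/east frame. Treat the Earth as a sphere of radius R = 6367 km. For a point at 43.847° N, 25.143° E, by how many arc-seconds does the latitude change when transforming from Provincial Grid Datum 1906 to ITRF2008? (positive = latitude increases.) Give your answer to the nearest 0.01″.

On a sphere of radius R, 1 rad of latitude = R, so Δφ = ΔN / R = -87.4 / 6367000 = -1.3727e-05 rad = -2.831″.

Δφ = -2.83″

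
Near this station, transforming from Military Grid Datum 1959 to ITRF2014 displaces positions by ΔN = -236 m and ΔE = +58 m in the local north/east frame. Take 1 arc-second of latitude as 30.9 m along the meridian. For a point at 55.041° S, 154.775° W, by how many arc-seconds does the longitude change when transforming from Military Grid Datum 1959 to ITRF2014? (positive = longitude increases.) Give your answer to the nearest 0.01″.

Δλ = 3.28″

At latitude -55.041°, cos φ = 0.572990.
1″ of longitude at this latitude = 30.90 × cos φ = 17.7054 m, so Δλ = 58.0 / 17.7054 = 3.276″.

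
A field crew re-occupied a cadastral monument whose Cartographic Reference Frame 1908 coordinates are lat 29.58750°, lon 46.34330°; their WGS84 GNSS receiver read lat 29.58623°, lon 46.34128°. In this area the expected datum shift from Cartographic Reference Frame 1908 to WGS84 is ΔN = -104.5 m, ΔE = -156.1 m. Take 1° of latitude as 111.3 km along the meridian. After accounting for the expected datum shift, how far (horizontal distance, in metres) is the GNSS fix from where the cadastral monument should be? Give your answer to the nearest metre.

54 m

Observed coordinate differences: Δφ = -0.00127°, Δλ = -0.00202°.
Converting to metres (1° lat = 111300 m, cos φ = 0.869603): observed ΔN = -141.4 m, observed ΔE = -195.5 m.
Subtracting the expected shift leaves a residual of -141.4 − (-104.5) = -36.9 m north and -195.5 − (-156.1) = -39.4 m east.
Residual distance = √((-36.9)² + (-39.4)²) = 54.0 m.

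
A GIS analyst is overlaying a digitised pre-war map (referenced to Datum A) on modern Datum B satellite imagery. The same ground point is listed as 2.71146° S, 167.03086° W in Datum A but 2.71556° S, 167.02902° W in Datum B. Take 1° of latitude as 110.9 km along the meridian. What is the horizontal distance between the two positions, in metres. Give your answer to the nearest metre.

Δφ = -2.71556° − -2.71146° = -0.00410°; Δλ = -167.02902° − -167.03086° = +0.00184°.
ΔN = Δφ × 110900 = -454.7 m; ΔE = Δλ × 110900 × cos(-2.71146°) = +0.00184 × 110900 × 0.998880 = 203.8 m.
Distance = √(ΔE² + ΔN²) = √(203.8² + (-454.7)²) = 498.3 m.

498 m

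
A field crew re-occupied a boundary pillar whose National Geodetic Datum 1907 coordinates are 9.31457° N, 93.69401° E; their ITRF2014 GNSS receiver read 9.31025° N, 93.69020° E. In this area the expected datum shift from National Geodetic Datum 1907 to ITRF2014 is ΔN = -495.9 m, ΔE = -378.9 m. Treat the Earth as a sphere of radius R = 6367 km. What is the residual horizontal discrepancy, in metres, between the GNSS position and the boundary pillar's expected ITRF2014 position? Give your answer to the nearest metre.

42 m

Observed coordinate differences: Δφ = -0.00432°, Δλ = -0.00381°.
Converting to metres (1° lat = 111125 m, cos φ = 0.986815): observed ΔN = -480.1 m, observed ΔE = -417.8 m.
Subtracting the expected shift leaves a residual of -480.1 − (-495.9) = 15.8 m north and -417.8 − (-378.9) = -38.9 m east.
Residual distance = √(15.8² + (-38.9)²) = 42.0 m.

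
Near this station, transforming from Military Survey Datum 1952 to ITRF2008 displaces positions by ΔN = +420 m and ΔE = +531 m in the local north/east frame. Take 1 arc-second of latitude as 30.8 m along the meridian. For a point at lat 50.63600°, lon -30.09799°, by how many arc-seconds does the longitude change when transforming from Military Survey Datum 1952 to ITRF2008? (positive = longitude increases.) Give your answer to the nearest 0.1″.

At latitude 50.63600°, cos φ = 0.634245.
1″ of longitude at this latitude = 30.80 × cos φ = 19.5347 m, so Δλ = 531.0 / 19.5347 = 27.182″.

Δλ = 27.2″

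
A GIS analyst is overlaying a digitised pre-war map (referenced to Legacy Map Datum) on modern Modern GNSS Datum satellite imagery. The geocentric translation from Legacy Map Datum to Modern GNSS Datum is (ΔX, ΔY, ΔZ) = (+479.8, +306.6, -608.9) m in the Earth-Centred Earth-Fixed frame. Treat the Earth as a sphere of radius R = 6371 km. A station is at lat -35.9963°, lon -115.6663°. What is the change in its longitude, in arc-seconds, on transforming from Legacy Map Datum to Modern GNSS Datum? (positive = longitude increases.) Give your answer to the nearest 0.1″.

Δλ = 12.0″

sin φ = -0.587733, cos φ = 0.809055, sin λ = -0.901332, cos λ = -0.433129.
East component: ΔE = −sin λ·ΔX + cos λ·ΔY = −(-0.901332)(479.8) + (-0.433129)(306.6) = 299.66 m.
1° of latitude spans πR/180 = 111195 m; at latitude φ, 1° of longitude spans that × cos φ = 89962.8 m, so Δλ = 299.66 / 89962.8 × 3600 = 11.991″.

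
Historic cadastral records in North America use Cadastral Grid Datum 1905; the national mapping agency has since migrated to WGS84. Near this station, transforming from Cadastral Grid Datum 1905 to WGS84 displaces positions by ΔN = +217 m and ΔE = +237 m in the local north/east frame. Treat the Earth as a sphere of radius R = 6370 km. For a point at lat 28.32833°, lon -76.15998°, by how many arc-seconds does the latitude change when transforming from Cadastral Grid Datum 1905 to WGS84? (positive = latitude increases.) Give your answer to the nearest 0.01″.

On a sphere of radius R, 1 rad of latitude = R, so Δφ = ΔN / R = 217.0 / 6370000 = 3.4066e-05 rad = 7.027″.

Δφ = 7.03″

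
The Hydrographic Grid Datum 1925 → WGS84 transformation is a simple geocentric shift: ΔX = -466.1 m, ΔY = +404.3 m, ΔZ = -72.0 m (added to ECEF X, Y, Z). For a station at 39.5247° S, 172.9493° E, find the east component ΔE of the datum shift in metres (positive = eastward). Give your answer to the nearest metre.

The local east axis at (φ, λ) is (−sin λ, cos λ, 0), so ΔE = −sin(172.9493°)·(-466.1) + cos(172.9493°)·404.3 = -344.03 m.

ΔE = -344 m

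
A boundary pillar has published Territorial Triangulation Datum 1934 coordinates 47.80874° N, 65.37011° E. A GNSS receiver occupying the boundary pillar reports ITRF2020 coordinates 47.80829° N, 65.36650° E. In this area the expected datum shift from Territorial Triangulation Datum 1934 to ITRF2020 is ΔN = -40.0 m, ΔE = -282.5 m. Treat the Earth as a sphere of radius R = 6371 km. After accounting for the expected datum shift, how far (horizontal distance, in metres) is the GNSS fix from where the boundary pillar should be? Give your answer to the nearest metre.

16 m

Observed coordinate differences: Δφ = -0.00045°, Δλ = -0.00361°.
Converting to metres (1° lat = 111195 m, cos φ = 0.671608): observed ΔN = -50.0 m, observed ΔE = -269.6 m.
Subtracting the expected shift leaves a residual of -50.0 − (-40.0) = -10.0 m north and -269.6 − (-282.5) = 12.9 m east.
Residual distance = √((-10.0)² + 12.9²) = 16.4 m.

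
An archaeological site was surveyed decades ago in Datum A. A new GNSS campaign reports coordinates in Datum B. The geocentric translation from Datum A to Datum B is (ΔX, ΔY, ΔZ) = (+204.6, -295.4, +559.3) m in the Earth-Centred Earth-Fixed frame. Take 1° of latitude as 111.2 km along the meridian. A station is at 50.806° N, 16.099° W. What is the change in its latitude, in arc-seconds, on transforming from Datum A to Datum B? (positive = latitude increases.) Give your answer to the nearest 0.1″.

Δφ = 4.5″

sin φ = 0.775011, cos φ = 0.631948, sin λ = -0.277298, cos λ = 0.960784.
North component: ΔN = −sin φ cos λ·ΔX − sin φ sin λ·ΔY + cos φ·ΔZ = −(0.775011)(0.960784)(204.6) − (0.775011)(-0.277298)(-295.4) + (0.631948)(559.3) = 137.62 m.
1° of latitude spans 111200 m, so Δφ = 137.62 / 111200 × 3600 = 4.455″.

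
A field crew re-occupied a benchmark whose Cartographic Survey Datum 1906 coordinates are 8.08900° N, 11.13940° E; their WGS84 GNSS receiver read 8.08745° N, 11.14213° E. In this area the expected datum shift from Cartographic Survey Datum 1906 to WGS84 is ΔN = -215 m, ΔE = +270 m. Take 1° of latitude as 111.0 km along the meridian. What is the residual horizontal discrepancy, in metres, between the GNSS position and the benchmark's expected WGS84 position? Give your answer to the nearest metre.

Observed coordinate differences: Δφ = -0.00155°, Δλ = +0.00273°.
Converting to metres (1° lat = 111000 m, cos φ = 0.990051): observed ΔN = -172.0 m, observed ΔE = 300.0 m.
Subtracting the expected shift leaves a residual of -172.0 − (-215) = 43.0 m north and 300.0 − (270) = 30.0 m east.
Residual distance = √(43.0² + 30.0²) = 52.4 m.

52 m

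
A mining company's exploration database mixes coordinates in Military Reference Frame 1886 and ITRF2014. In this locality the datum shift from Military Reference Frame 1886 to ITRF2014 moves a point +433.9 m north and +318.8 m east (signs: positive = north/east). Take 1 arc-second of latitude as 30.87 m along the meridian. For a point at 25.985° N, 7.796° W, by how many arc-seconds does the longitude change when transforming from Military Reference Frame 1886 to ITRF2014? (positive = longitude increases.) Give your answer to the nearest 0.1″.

Δλ = 11.5″

At latitude 25.985°, cos φ = 0.898909.
1″ of longitude at this latitude = 30.87 × cos φ = 27.7493 m, so Δλ = 318.8 / 27.7493 = 11.489″.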